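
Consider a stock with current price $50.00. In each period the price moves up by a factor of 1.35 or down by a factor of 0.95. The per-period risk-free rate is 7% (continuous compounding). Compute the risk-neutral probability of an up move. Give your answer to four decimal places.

Risk-neutral probability p = (e^0.07 − 0.95)/(1.35 − 0.95) = 0.1225/0.4000 = 0.3063

p = 0.3063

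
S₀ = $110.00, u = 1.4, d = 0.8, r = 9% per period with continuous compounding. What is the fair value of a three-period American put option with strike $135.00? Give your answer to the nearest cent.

Risk-neutral probability p = (e^0.09 − 0.8)/(1.4 − 0.8) = 0.2942/0.6000 = 0.4903
Terminal stock prices: S_uuu = 301.8, S_uud = 172.5, S_udd = 98.56, S_ddd = 56.32
Terminal payoffs (K − S): max(-166.8, 0) = 0, max(-37.48, 0) = 0, max(36.44, 0) = 36.44, max(78.68, 0) = 78.68
Node uu (S = 215.6): continuation = e^(−0.09)·[0.4903·0.0000 + 0.5097·0.0000] = 0.0000; exercise value = 0.0000 ≤ continuation, so V_uu = 0.0000
Node ud (S = 123.2): continuation = e^(−0.09)·[0.4903·0.0000 + 0.5097·36.4400] = 16.9752; exercise value = 11.8000 ≤ continuation, so V_ud = 16.9752
Node dd (S = 70.4): continuation = e^(−0.09)·[0.4903·36.4400 + 0.5097·78.6800] = 52.9807; exercise value = 64.6000 > continuation, so V_dd = 64.6000 (exercise)
Node u (S = 154): continuation = e^(−0.09)·[0.4903·0.0000 + 0.5097·16.9752] = 7.9077; exercise value = 0.0000 ≤ continuation, so V_u = 7.9077
Node d (S = 88): continuation = e^(−0.09)·[0.4903·16.9752 + 0.5097·64.6000] = 37.6997; exercise value = 47.0000 > continuation, so V_d = 47.0000 (exercise)
Node 0 (S = 110): continuation = e^(−0.09)·[0.4903·7.9077 + 0.5097·47.0000] = 25.4378; exercise value = 25.0000 ≤ continuation, so V_0 = 25.4378

$25.44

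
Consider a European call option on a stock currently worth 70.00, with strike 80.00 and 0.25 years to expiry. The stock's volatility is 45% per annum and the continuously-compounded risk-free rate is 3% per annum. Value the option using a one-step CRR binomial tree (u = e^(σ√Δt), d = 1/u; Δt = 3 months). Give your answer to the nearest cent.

CRR parameters: u = e^(σ√Δt) = e^(0.45·√0.25) = 1.2523, d = 1/u = 0.7985
Per-period rate: rΔt = 0.03·0.25 = 0.0075, so R = e^0.0075 = 1.0075
Risk-neutral probability p = (e^0.0075 − 0.7985)/(1.2523 − 0.7985) = 0.2090/0.4538 = 0.4606
Terminal stock prices: S_u = 87.66, S_d = 55.9
Terminal payoffs (S − K): max(7.663, 0) = 7.663, max(-24.1, 0) = 0
Node 0 (S = 70): V_0 = e^(−0.0075)·[0.4606·7.6626 + 0.5394·0.0000] = 3.5028

3.50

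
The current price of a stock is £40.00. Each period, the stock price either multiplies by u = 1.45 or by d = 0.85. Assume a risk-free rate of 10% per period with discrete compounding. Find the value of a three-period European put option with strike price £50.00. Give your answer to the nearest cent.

£6.38

Risk-neutral probability p = (1 + 0.1 − 0.85)/(1.45 − 0.85) = 0.2500/0.6000 = 0.4167
Terminal stock prices: S_uuu = 121.9, S_uud = 71.48, S_udd = 41.9, S_ddd = 24.56
Terminal payoffs (K − S): max(-71.94, 0) = 0, max(-21.48, 0) = 0, max(8.095, 0) = 8.095, max(25.44, 0) = 25.44
Node uu (S = 84.1): V_uu = 1/1.1·[0.4167·0.0000 + 0.5833·0.0000] = 0.0000
Node ud (S = 49.3): V_ud = 1/1.1·[0.4167·0.0000 + 0.5833·8.0950] = 4.2928
Node dd (S = 28.9): V_dd = 1/1.1·[0.4167·8.0950 + 0.5833·25.4350] = 16.5545
Node u (S = 58): V_u = 1/1.1·[0.4167·0.0000 + 0.5833·4.2928] = 2.2765
Node d (S = 34): V_d = 1/1.1·[0.4167·4.2928 + 0.5833·16.5545] = 10.4050
Node 0 (S = 40): V_0 = 1/1.1·[0.4167·2.2765 + 0.5833·10.4050] = 6.3801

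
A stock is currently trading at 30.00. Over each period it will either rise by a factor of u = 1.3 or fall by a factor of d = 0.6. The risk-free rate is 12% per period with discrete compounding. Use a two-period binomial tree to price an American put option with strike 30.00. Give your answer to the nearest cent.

Risk-neutral probability p = (1 + 0.12 − 0.6)/(1.3 − 0.6) = 0.5200/0.7000 = 0.7429
Terminal stock prices: S_uu = 50.7, S_ud = 23.4, S_dd = 10.8
Terminal payoffs (K − S): max(-20.7, 0) = 0, max(6.6, 0) = 6.6, max(19.2, 0) = 19.2
Node u (S = 39): continuation = 1/1.12·[0.7429·0.0000 + 0.2571·6.6000] = 1.5153; exercise value = 0.0000 ≤ continuation, so V_u = 1.5153
Node d (S = 18): continuation = 1/1.12·[0.7429·6.6000 + 0.2571·19.2000] = 8.7857; exercise value = 12.0000 > continuation, so V_d = 12.0000 (exercise)
Node 0 (S = 30): continuation = 1/1.12·[0.7429·1.5153 + 0.2571·12.0000] = 3.7602; exercise value = 0.0000 ≤ continuation, so V_0 = 3.7602

3.76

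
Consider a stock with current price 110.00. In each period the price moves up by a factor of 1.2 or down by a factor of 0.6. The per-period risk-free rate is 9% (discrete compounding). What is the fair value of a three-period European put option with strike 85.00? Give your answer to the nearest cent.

Risk-neutral probability p = (1 + 0.09 − 0.6)/(1.2 − 0.6) = 0.4900/0.6000 = 0.8167
Terminal stock prices: S_uuu = 190.1, S_uud = 95.04, S_udd = 47.52, S_ddd = 23.76
Terminal payoffs (K − S): max(-105.1, 0) = 0, max(-10.04, 0) = 0, max(37.48, 0) = 37.48, max(61.24, 0) = 61.24
Node uu (S = 158.4): V_uu = 1/1.09·[0.8167·0.0000 + 0.1833·0.0000] = 0.0000
Node ud (S = 79.2): V_ud = 1/1.09·[0.8167·0.0000 + 0.1833·37.4800] = 6.3040
Node dd (S = 39.6): V_dd = 1/1.09·[0.8167·37.4800 + 0.1833·61.2400] = 38.3817
Node u (S = 132): V_u = 1/1.09·[0.8167·0.0000 + 0.1833·6.3040] = 1.0603
Node d (S = 66): V_d = 1/1.09·[0.8167·6.3040 + 0.1833·38.3817] = 11.1788
Node 0 (S = 110): V_0 = 1/1.09·[0.8167·1.0603 + 0.1833·11.1788] = 2.6746

2.67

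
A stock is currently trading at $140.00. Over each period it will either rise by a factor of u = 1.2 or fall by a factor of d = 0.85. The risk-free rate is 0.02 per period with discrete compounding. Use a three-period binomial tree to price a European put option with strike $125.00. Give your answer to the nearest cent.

Risk-neutral probability p = (1 + 0.02 − 0.85)/(1.2 − 0.85) = 0.1700/0.3500 = 0.4857
Terminal stock prices: S_uuu = 241.9, S_uud = 171.4, S_udd = 121.4, S_ddd = 85.98
Terminal payoffs (K − S): max(-116.9, 0) = 0, max(-46.36, 0) = 0, max(3.62, 0) = 3.62, max(39.02, 0) = 39.02
Node uu (S = 201.6): V_uu = 1/1.02·[0.4857·0.0000 + 0.5143·0.0000] = 0.0000
Node ud (S = 142.8): V_ud = 1/1.02·[0.4857·0.0000 + 0.5143·3.6200] = 1.8252
Node dd (S = 101.1): V_dd = 1/1.02·[0.4857·3.6200 + 0.5143·39.0225] = 21.3990
Node u (S = 168): V_u = 1/1.02·[0.4857·0.0000 + 0.5143·1.8252] = 0.9203
Node d (S = 119): V_d = 1/1.02·[0.4857·1.8252 + 0.5143·21.3990] = 11.6586
Node 0 (S = 140): V_0 = 1/1.02·[0.4857·0.9203 + 0.5143·11.6586] = 6.3165

$6.32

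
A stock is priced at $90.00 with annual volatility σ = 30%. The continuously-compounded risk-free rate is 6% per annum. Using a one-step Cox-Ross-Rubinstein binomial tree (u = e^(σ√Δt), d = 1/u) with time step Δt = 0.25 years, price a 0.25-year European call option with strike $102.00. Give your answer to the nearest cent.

$1.30

CRR parameters: u = e^(σ√Δt) = e^(0.3·√0.25) = 1.1618, d = 1/u = 0.8607
Per-period rate: rΔt = 0.06·0.25 = 0.015, so R = e^0.015 = 1.0151
Risk-neutral probability p = (e^0.015 − 0.8607)/(1.1618 − 0.8607) = 0.1544/0.3011 = 0.5128
Terminal stock prices: S_u = 104.6, S_d = 77.46
Terminal payoffs (S − K): max(2.565, 0) = 2.565, max(-24.54, 0) = 0
Node 0 (S = 90): V_0 = e^(−0.015)·[0.5128·2.5651 + 0.4872·0.0000] = 1.2957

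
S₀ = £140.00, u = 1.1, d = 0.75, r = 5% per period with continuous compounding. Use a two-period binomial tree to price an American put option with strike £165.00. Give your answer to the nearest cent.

£25.00

Risk-neutral probability p = (e^0.05 − 0.75)/(1.1 − 0.75) = 0.3013/0.3500 = 0.8608
Terminal stock prices: S_uu = 169.4, S_ud = 115.5, S_dd = 78.75
Terminal payoffs (K − S): max(-4.4, 0) = 0, max(49.5, 0) = 49.5, max(86.25, 0) = 86.25
Node u (S = 154): continuation = e^(−0.05)·[0.8608·0.0000 + 0.1392·49.5000] = 6.5555; exercise value = 11.0000 > continuation, so V_u = 11.0000 (exercise)
Node d (S = 105): continuation = e^(−0.05)·[0.8608·49.5000 + 0.1392·86.2500] = 51.9529; exercise value = 60.0000 > continuation, so V_d = 60.0000 (exercise)
Node 0 (S = 140): continuation = e^(−0.05)·[0.8608·11.0000 + 0.1392·60.0000] = 16.9529; exercise value = 25.0000 > continuation, so V_0 = 25.0000 (exercise)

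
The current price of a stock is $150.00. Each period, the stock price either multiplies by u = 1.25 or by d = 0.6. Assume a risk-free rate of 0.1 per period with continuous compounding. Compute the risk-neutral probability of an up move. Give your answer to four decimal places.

p = 0.7772

Risk-neutral probability p = (e^0.1 − 0.6)/(1.25 − 0.6) = 0.5052/0.6500 = 0.7772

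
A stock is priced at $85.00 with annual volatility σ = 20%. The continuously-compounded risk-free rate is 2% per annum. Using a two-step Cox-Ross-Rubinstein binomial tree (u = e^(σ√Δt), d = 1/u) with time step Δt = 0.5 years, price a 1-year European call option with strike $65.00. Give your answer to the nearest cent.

CRR parameters: u = e^(σ√Δt) = e^(0.2·√0.5) = 1.1519, d = 1/u = 0.8681
Per-period rate: rΔt = 0.02·0.5 = 0.01, so R = e^0.01 = 1.0101
Risk-neutral probability p = (e^0.01 − 0.8681)/(1.1519 − 0.8681) = 0.1419/0.2838 = 0.5001
Terminal stock prices: S_uu = 112.8, S_ud = 85, S_dd = 64.06
Terminal payoffs (S − K): max(47.79, 0) = 47.79, max(20, 0) = 20, max(-0.9407, 0) = 0
Node u (S = 97.91): V_u = e^(−0.01)·[0.5001·47.7862 + 0.4999·20.0000] = 33.5591
Node d (S = 73.79): V_d = e^(−0.01)·[0.5001·20.0000 + 0.4999·0.0000] = 9.9028
Node 0 (S = 85): V_0 = e^(−0.01)·[0.5001·33.5591 + 0.4999·9.9028] = 21.5175

$21.52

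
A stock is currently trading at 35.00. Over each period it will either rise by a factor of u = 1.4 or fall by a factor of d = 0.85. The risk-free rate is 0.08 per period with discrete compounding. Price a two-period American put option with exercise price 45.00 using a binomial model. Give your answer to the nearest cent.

Risk-neutral probability p = (1 + 0.08 − 0.85)/(1.4 − 0.85) = 0.2300/0.5500 = 0.4182
Terminal stock prices: S_uu = 68.6, S_ud = 41.65, S_dd = 25.29
Terminal payoffs (K − S): max(-23.6, 0) = 0, max(3.35, 0) = 3.35, max(19.71, 0) = 19.71
Node u (S = 49): continuation = 1/1.08·[0.4182·0.0000 + 0.5818·3.3500] = 1.8047; exercise value = 0.0000 ≤ continuation, so V_u = 1.8047
Node d (S = 29.75): continuation = 1/1.08·[0.4182·3.3500 + 0.5818·19.7125] = 11.9167; exercise value = 15.2500 > continuation, so V_d = 15.2500 (exercise)
Node 0 (S = 35): continuation = 1/1.08·[0.4182·1.8047 + 0.5818·15.2500] = 8.9143; exercise value = 10.0000 > continuation, so V_0 = 10.0000 (exercise)

10.00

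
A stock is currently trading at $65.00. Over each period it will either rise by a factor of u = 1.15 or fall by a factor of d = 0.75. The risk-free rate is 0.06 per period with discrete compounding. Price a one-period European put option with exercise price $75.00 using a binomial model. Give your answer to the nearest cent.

$5.75

Risk-neutral probability p = (1 + 0.06 − 0.75)/(1.15 − 0.75) = 0.3100/0.4000 = 0.7750
Terminal stock prices: S_u = 74.75, S_d = 48.75
Terminal payoffs (K − S): max(0.25, 0) = 0.25, max(26.25, 0) = 26.25
Node 0 (S = 65): V_0 = 1/1.06·[0.7750·0.2500 + 0.2250·26.2500] = 5.7547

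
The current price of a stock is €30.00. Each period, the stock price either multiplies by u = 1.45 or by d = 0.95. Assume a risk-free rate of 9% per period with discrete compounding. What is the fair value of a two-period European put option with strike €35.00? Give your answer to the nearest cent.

Risk-neutral probability p = (1 + 0.09 − 0.95)/(1.45 − 0.95) = 0.1400/0.5000 = 0.2800
Terminal stock prices: S_uu = 63.08, S_ud = 41.32, S_dd = 27.07
Terminal payoffs (K − S): max(-28.08, 0) = 0, max(-6.325, 0) = 0, max(7.925, 0) = 7.925
Node u (S = 43.5): V_u = 1/1.09·[0.2800·0.0000 + 0.7200·0.0000] = 0.0000
Node d (S = 28.5): V_d = 1/1.09·[0.2800·0.0000 + 0.7200·7.9250] = 5.2349
Node 0 (S = 30): V_0 = 1/1.09·[0.2800·0.0000 + 0.7200·5.2349] = 3.4579

€3.46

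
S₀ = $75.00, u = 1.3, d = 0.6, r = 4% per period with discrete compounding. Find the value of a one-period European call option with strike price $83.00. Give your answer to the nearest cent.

$8.76

Risk-neutral probability p = (1 + 0.04 − 0.6)/(1.3 − 0.6) = 0.4400/0.7000 = 0.6286
Terminal stock prices: S_u = 97.5, S_d = 45
Terminal payoffs (S − K): max(14.5, 0) = 14.5, max(-38, 0) = 0
Node 0 (S = 75): V_0 = 1/1.04·[0.6286·14.5000 + 0.3714·0.0000] = 8.7637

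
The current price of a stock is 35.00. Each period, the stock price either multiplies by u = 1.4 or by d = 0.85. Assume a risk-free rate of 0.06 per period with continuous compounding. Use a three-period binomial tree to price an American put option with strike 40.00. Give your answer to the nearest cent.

Risk-neutral probability p = (e^0.06 − 0.85)/(1.4 − 0.85) = 0.2118/0.5500 = 0.3852
Terminal stock prices: S_uuu = 96.04, S_uud = 58.31, S_udd = 35.4, S_ddd = 21.49
Terminal payoffs (K − S): max(-56.04, 0) = 0, max(-18.31, 0) = 0, max(4.598, 0) = 4.598, max(18.51, 0) = 18.51
Node uu (S = 68.6): continuation = e^(−0.06)·[0.3852·0.0000 + 0.6148·0.0000] = 0.0000; exercise value = 0.0000 ≤ continuation, so V_uu = 0.0000
Node ud (S = 41.65): continuation = e^(−0.06)·[0.3852·0.0000 + 0.6148·4.5975] = 2.6621; exercise value = 0.0000 ≤ continuation, so V_ud = 2.6621
Node dd (S = 25.29): continuation = e^(−0.06)·[0.3852·4.5975 + 0.6148·18.5056] = 12.3831; exercise value = 14.7125 > continuation, so V_dd = 14.7125 (exercise)
Node u (S = 49): continuation = e^(−0.06)·[0.3852·0.0000 + 0.6148·2.6621] = 1.5415; exercise value = 0.0000 ≤ continuation, so V_u = 1.5415
Node d (S = 29.75): continuation = e^(−0.06)·[0.3852·2.6621 + 0.6148·14.7125] = 9.4847; exercise value = 10.2500 > continuation, so V_d = 10.2500 (exercise)
Node 0 (S = 35): continuation = e^(−0.06)·[0.3852·1.5415 + 0.6148·10.2500] = 6.4943; exercise value = 5.0000 ≤ continuation, so V_0 = 6.4943

6.49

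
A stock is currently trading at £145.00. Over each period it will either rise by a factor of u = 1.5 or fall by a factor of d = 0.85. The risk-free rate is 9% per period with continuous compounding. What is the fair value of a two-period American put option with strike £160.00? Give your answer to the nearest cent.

£20.97

Risk-neutral probability p = (e^0.09 − 0.85)/(1.5 − 0.85) = 0.2442/0.6500 = 0.3757
Terminal stock prices: S_uu = 326.2, S_ud = 184.9, S_dd = 104.8
Terminal payoffs (K − S): max(-166.2, 0) = 0, max(-24.88, 0) = 0, max(55.24, 0) = 55.24
Node u (S = 217.5): continuation = e^(−0.09)·[0.3757·0.0000 + 0.6243·0.0000] = 0.0000; exercise value = 0.0000 ≤ continuation, so V_u = 0.0000
Node d (S = 123.2): continuation = e^(−0.09)·[0.3757·0.0000 + 0.6243·55.2375] = 31.5191; exercise value = 36.7500 > continuation, so V_d = 36.7500 (exercise)
Node 0 (S = 145): continuation = e^(−0.09)·[0.3757·0.0000 + 0.6243·36.7500] = 20.9699; exercise value = 15.0000 ≤ continuation, so V_0 = 20.9699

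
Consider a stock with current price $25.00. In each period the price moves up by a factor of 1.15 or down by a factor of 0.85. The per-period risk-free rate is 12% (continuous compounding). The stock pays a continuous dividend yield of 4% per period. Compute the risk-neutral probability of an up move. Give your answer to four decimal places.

Per-period risk-free factor R = e^0.12 = 1.1275; dividend-adjusted growth = e^(0.12−0.04) = 1.0833.
Risk-neutral probability p = (1.0833 − 0.85)/(1.15 − 0.85) = 0.2333/0.3000 = 0.7776

p = 0.7776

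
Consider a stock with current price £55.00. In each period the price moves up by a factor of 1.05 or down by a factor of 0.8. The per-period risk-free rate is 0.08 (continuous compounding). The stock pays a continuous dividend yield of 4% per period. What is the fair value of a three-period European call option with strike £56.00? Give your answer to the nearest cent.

£5.39

Per-period risk-free factor R = e^0.08 = 1.0833; dividend-adjusted growth = e^(0.08−0.04) = 1.0408.
Risk-neutral probability p = (1.0408 − 0.8)/(1.05 − 0.8) = 0.2408/0.2500 = 0.9632
Terminal stock prices: S_uuu = 63.67, S_uud = 48.51, S_udd = 36.96, S_ddd = 28.16
Terminal payoffs (S − K): max(7.669, 0) = 7.669, max(-7.49, 0) = 0, max(-19.04, 0) = 0, max(-27.84, 0) = 0
Node uu (S = 60.64): V_uu = e^(−0.08)·[0.9632·7.6694 + 0.0368·0.0000] = 6.8195
Node ud (S = 46.2): V_ud = e^(−0.08)·[0.9632·0.0000 + 0.0368·0.0000] = 0.0000
Node dd (S = 35.2): V_dd = e^(−0.08)·[0.9632·0.0000 + 0.0368·0.0000] = 0.0000
Node u (S = 57.75): V_u = e^(−0.08)·[0.9632·6.8195 + 0.0368·0.0000] = 6.0638
Node d (S = 44): V_d = e^(−0.08)·[0.9632·0.0000 + 0.0368·0.0000] = 0.0000
Node 0 (S = 55): V_0 = e^(−0.08)·[0.9632·6.0638 + 0.0368·0.0000] = 5.3918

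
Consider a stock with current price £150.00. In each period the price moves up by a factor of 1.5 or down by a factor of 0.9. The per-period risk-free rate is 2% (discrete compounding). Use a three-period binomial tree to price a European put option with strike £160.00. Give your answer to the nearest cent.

Risk-neutral probability p = (1 + 0.02 − 0.9)/(1.5 − 0.9) = 0.1200/0.6000 = 0.2000
Terminal stock prices: S_uuu = 506.2, S_uud = 303.8, S_udd = 182.2, S_ddd = 109.4
Terminal payoffs (K − S): max(-346.2, 0) = 0, max(-143.8, 0) = 0, max(-22.25, 0) = 0, max(50.65, 0) = 50.65
Node uu (S = 337.5): V_uu = 1/1.02·[0.2000·0.0000 + 0.8000·0.0000] = 0.0000
Node ud (S = 202.5): V_ud = 1/1.02·[0.2000·0.0000 + 0.8000·0.0000] = 0.0000
Node dd (S = 121.5): V_dd = 1/1.02·[0.2000·0.0000 + 0.8000·50.6500] = 39.7255
Node u (S = 225): V_u = 1/1.02·[0.2000·0.0000 + 0.8000·0.0000] = 0.0000
Node d (S = 135): V_d = 1/1.02·[0.2000·0.0000 + 0.8000·39.7255] = 31.1572
Node 0 (S = 150): V_0 = 1/1.02·[0.2000·0.0000 + 0.8000·31.1572] = 24.4371

£24.44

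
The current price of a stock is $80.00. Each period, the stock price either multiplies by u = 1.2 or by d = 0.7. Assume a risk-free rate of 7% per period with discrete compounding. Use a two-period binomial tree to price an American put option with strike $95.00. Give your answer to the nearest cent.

$15.00

Risk-neutral probability p = (1 + 0.07 − 0.7)/(1.2 − 0.7) = 0.3700/0.5000 = 0.7400
Terminal stock prices: S_uu = 115.2, S_ud = 67.2, S_dd = 39.2
Terminal payoffs (K − S): max(-20.2, 0) = 0, max(27.8, 0) = 27.8, max(55.8, 0) = 55.8
Node u (S = 96): continuation = 1/1.07·[0.7400·0.0000 + 0.2600·27.8000] = 6.7551; exercise value = 0.0000 ≤ continuation, so V_u = 6.7551
Node d (S = 56): continuation = 1/1.07·[0.7400·27.8000 + 0.2600·55.8000] = 32.7850; exercise value = 39.0000 > continuation, so V_d = 39.0000 (exercise)
Node 0 (S = 80): continuation = 1/1.07·[0.7400·6.7551 + 0.2600·39.0000] = 14.1484; exercise value = 15.0000 > continuation, so V_0 = 15.0000 (exercise)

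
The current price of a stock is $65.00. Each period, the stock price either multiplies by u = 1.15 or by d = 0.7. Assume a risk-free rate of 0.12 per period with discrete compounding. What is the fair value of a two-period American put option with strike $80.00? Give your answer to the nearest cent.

Risk-neutral probability p = (1 + 0.12 − 0.7)/(1.15 − 0.7) = 0.4200/0.4500 = 0.9333
Terminal stock prices: S_uu = 85.96, S_ud = 52.32, S_dd = 31.85
Terminal payoffs (K − S): max(-5.962, 0) = 0, max(27.68, 0) = 27.68, max(48.15, 0) = 48.15
Node u (S = 74.75): continuation = 1/1.12·[0.9333·0.0000 + 0.0667·27.6750] = 1.6473; exercise value = 5.2500 > continuation, so V_u = 5.2500 (exercise)
Node d (S = 45.5): continuation = 1/1.12·[0.9333·27.6750 + 0.0667·48.1500] = 25.9286; exercise value = 34.5000 > continuation, so V_d = 34.5000 (exercise)
Node 0 (S = 65): continuation = 1/1.12·[0.9333·5.2500 + 0.0667·34.5000] = 6.4286; exercise value = 15.0000 > continuation, so V_0 = 15.0000 (exercise)

$15.00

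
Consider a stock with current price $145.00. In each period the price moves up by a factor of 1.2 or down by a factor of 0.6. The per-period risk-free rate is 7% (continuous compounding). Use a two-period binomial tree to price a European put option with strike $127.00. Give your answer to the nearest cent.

$9.51

Risk-neutral probability p = (e^0.07 − 0.6)/(1.2 − 0.6) = 0.4725/0.6000 = 0.7875
Terminal stock prices: S_uu = 208.8, S_ud = 104.4, S_dd = 52.2
Terminal payoffs (K − S): max(-81.8, 0) = 0, max(22.6, 0) = 22.6, max(74.8, 0) = 74.8
Node u (S = 174): V_u = e^(−0.07)·[0.7875·0.0000 + 0.2125·22.6000] = 4.4775
Node d (S = 87): V_d = e^(−0.07)·[0.7875·22.6000 + 0.2125·74.8000] = 31.4140
Node 0 (S = 145): V_0 = e^(−0.07)·[0.7875·4.4775 + 0.2125·31.4140] = 9.5115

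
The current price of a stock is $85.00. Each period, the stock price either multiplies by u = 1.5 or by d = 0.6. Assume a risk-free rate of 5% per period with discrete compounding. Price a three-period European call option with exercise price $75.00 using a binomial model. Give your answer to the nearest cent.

Risk-neutral probability p = (1 + 0.05 − 0.6)/(1.5 − 0.6) = 0.4500/0.9000 = 0.5000
Terminal stock prices: S_uuu = 286.9, S_uud = 114.8, S_udd = 45.9, S_ddd = 18.36
Terminal payoffs (S − K): max(211.9, 0) = 211.9, max(39.75, 0) = 39.75, max(-29.1, 0) = 0, max(-56.64, 0) = 0
Node uu (S = 191.2): V_uu = 1/1.05·[0.5000·211.8750 + 0.5000·39.7500] = 119.8214
Node ud (S = 76.5): V_ud = 1/1.05·[0.5000·39.7500 + 0.5000·0.0000] = 18.9286
Node dd (S = 30.6): V_dd = 1/1.05·[0.5000·0.0000 + 0.5000·0.0000] = 0.0000
Node u (S = 127.5): V_u = 1/1.05·[0.5000·119.8214 + 0.5000·18.9286] = 66.0714
Node d (S = 51): V_d = 1/1.05·[0.5000·18.9286 + 0.5000·0.0000] = 9.0136
Node 0 (S = 85): V_0 = 1/1.05·[0.5000·66.0714 + 0.5000·9.0136] = 35.7548

$35.75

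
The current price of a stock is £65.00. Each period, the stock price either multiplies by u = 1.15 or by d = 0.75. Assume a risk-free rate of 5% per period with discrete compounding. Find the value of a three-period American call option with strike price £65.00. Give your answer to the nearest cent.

Risk-neutral probability p = (1 + 0.05 − 0.75)/(1.15 − 0.75) = 0.3000/0.4000 = 0.7500
Terminal stock prices: S_uuu = 98.86, S_uud = 64.47, S_udd = 42.05, S_ddd = 27.42
Terminal payoffs (S − K): max(33.86, 0) = 33.86, max(-0.5281, 0) = 0, max(-22.95, 0) = 0, max(-37.58, 0) = 0
Node uu (S = 85.96): continuation = 1/1.05·[0.7500·33.8569 + 0.2500·0.0000] = 24.1835; exercise value = 20.9625 ≤ continuation, so V_uu = 24.1835
Node ud (S = 56.06): continuation = 1/1.05·[0.7500·0.0000 + 0.2500·0.0000] = 0.0000; exercise value = 0.0000 ≤ continuation, so V_ud = 0.0000
Node dd (S = 36.56): continuation = 1/1.05·[0.7500·0.0000 + 0.2500·0.0000] = 0.0000; exercise value = 0.0000 ≤ continuation, so V_dd = 0.0000
Node u (S = 74.75): continuation = 1/1.05·[0.7500·24.1835 + 0.2500·0.0000] = 17.2739; exercise value = 9.7500 ≤ continuation, so V_u = 17.2739
Node d (S = 48.75): continuation = 1/1.05·[0.7500·0.0000 + 0.2500·0.0000] = 0.0000; exercise value = 0.0000 ≤ continuation, so V_d = 0.0000
Node 0 (S = 65): continuation = 1/1.05·[0.7500·17.2739 + 0.2500·0.0000] = 12.3385; exercise value = 0.0000 ≤ continuation, so V_0 = 12.3385

£12.34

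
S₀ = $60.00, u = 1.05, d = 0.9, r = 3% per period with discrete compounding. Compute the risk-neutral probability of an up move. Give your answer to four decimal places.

Risk-neutral probability p = (1 + 0.03 − 0.9)/(1.05 − 0.9) = 0.1300/0.1500 = 0.8667

p = 0.8667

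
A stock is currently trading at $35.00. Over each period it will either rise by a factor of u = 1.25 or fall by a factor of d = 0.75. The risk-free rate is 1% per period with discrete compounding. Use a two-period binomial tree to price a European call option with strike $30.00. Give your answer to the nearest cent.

$7.92

Risk-neutral probability p = (1 + 0.01 − 0.75)/(1.25 − 0.75) = 0.2600/0.5000 = 0.5200
Terminal stock prices: S_uu = 54.69, S_ud = 32.81, S_dd = 19.69
Terminal payoffs (S − K): max(24.69, 0) = 24.69, max(2.812, 0) = 2.812, max(-10.31, 0) = 0
Node u (S = 43.75): V_u = 1/1.01·[0.5200·24.6875 + 0.4800·2.8125] = 14.0470
Node d (S = 26.25): V_d = 1/1.01·[0.5200·2.8125 + 0.4800·0.0000] = 1.4480
Node 0 (S = 35): V_0 = 1/1.01·[0.5200·14.0470 + 0.4800·1.4480] = 7.9203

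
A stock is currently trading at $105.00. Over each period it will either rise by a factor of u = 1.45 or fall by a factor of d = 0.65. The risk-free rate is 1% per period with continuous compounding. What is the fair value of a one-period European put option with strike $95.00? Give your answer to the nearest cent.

$14.56

Risk-neutral probability p = (e^0.01 − 0.65)/(1.45 − 0.65) = 0.3601/0.8000 = 0.4501
Terminal stock prices: S_u = 152.2, S_d = 68.25
Terminal payoffs (K − S): max(-57.25, 0) = 0, max(26.75, 0) = 26.75
Node 0 (S = 105): V_0 = e^(−0.01)·[0.4501·0.0000 + 0.5499·26.7500] = 14.5644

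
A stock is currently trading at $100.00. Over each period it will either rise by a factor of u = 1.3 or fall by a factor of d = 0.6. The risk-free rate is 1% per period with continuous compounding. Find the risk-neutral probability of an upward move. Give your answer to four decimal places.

p = 0.5858

Risk-neutral probability p = (e^0.01 − 0.6)/(1.3 − 0.6) = 0.4101/0.7000 = 0.5858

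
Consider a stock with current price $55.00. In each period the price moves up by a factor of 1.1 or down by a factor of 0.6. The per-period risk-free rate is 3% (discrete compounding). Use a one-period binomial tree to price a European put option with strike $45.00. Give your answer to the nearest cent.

$1.63

Risk-neutral probability p = (1 + 0.03 − 0.6)/(1.1 − 0.6) = 0.4300/0.5000 = 0.8600
Terminal stock prices: S_u = 60.5, S_d = 33
Terminal payoffs (K − S): max(-15.5, 0) = 0, max(12, 0) = 12
Node 0 (S = 55): V_0 = 1/1.03·[0.8600·0.0000 + 0.1400·12.0000] = 1.6311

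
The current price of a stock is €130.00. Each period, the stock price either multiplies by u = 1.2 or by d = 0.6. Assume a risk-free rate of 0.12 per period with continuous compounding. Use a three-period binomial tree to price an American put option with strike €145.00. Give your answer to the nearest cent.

Risk-neutral probability p = (e^0.12 − 0.6)/(1.2 − 0.6) = 0.5275/0.6000 = 0.8792
Terminal stock prices: S_uuu = 224.6, S_uud = 112.3, S_udd = 56.16, S_ddd = 28.08
Terminal payoffs (K − S): max(-79.64, 0) = 0, max(32.68, 0) = 32.68, max(88.84, 0) = 88.84, max(116.9, 0) = 116.9
Node uu (S = 187.2): continuation = e^(−0.12)·[0.8792·0.0000 + 0.1208·32.6800] = 3.5025; exercise value = 0.0000 ≤ continuation, so V_uu = 3.5025
Node ud (S = 93.6): continuation = e^(−0.12)·[0.8792·32.6800 + 0.1208·88.8400] = 35.0035; exercise value = 51.4000 > continuation, so V_ud = 51.4000 (exercise)
Node dd (S = 46.8): continuation = e^(−0.12)·[0.8792·88.8400 + 0.1208·116.9200] = 81.8035; exercise value = 98.2000 > continuation, so V_dd = 98.2000 (exercise)
Node u (S = 156): continuation = e^(−0.12)·[0.8792·3.5025 + 0.1208·51.4000] = 8.2398; exercise value = 0.0000 ≤ continuation, so V_u = 8.2398
Node d (S = 78): continuation = e^(−0.12)·[0.8792·51.4000 + 0.1208·98.2000] = 50.6035; exercise value = 67.0000 > continuation, so V_d = 67.0000 (exercise)
Node 0 (S = 130): continuation = e^(−0.12)·[0.8792·8.2398 + 0.1208·67.0000] = 13.6056; exercise value = 15.0000 > continuation, so V_0 = 15.0000 (exercise)

€15.00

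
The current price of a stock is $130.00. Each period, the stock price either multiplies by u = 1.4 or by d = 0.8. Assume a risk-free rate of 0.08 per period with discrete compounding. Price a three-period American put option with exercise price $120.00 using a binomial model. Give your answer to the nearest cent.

Risk-neutral probability p = (1 + 0.08 − 0.8)/(1.4 − 0.8) = 0.2800/0.6000 = 0.4667
Terminal stock prices: S_uuu = 356.7, S_uud = 203.8, S_udd = 116.5, S_ddd = 66.56
Terminal payoffs (K − S): max(-236.7, 0) = 0, max(-83.84, 0) = 0, max(3.52, 0) = 3.52, max(53.44, 0) = 53.44
Node uu (S = 254.8): continuation = 1/1.08·[0.4667·0.0000 + 0.5333·0.0000] = 0.0000; exercise value = 0.0000 ≤ continuation, so V_uu = 0.0000
Node ud (S = 145.6): continuation = 1/1.08·[0.4667·0.0000 + 0.5333·3.5200] = 1.7383; exercise value = 0.0000 ≤ continuation, so V_ud = 1.7383
Node dd (S = 83.2): continuation = 1/1.08·[0.4667·3.5200 + 0.5333·53.4400] = 27.9111; exercise value = 36.8000 > continuation, so V_dd = 36.8000 (exercise)
Node u (S = 182): continuation = 1/1.08·[0.4667·0.0000 + 0.5333·1.7383] = 0.8584; exercise value = 0.0000 ≤ continuation, so V_u = 0.8584
Node d (S = 104): continuation = 1/1.08·[0.4667·1.7383 + 0.5333·36.8000] = 18.9239; exercise value = 16.0000 ≤ continuation, so V_d = 18.9239
Node 0 (S = 130): continuation = 1/1.08·[0.4667·0.8584 + 0.5333·18.9239] = 9.7161; exercise value = 0.0000 ≤ continuation, so V_0 = 9.7161

$9.72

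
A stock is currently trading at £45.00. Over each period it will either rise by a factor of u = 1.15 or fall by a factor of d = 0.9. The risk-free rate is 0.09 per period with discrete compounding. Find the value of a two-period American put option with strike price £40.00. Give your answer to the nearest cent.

£0.17

Risk-neutral probability p = (1 + 0.09 − 0.9)/(1.15 − 0.9) = 0.1900/0.2500 = 0.7600
Terminal stock prices: S_uu = 59.51, S_ud = 46.57, S_dd = 36.45
Terminal payoffs (K − S): max(-19.51, 0) = 0, max(-6.575, 0) = 0, max(3.55, 0) = 3.55
Node u (S = 51.75): continuation = 1/1.09·[0.7600·0.0000 + 0.2400·0.0000] = 0.0000; exercise value = 0.0000 ≤ continuation, so V_u = 0.0000
Node d (S = 40.5): continuation = 1/1.09·[0.7600·0.0000 + 0.2400·3.5500] = 0.7817; exercise value = 0.0000 ≤ continuation, so V_d = 0.7817
Node 0 (S = 45): continuation = 1/1.09·[0.7600·0.0000 + 0.2400·0.7817] = 0.1721; exercise value = 0.0000 ≤ continuation, so V_0 = 0.1721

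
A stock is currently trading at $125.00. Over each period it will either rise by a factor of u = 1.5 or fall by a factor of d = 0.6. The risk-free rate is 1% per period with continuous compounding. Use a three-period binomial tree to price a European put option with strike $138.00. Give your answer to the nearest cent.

Risk-neutral probability p = (e^0.01 − 0.6)/(1.5 − 0.6) = 0.4101/0.9000 = 0.4556
Terminal stock prices: S_uuu = 421.9, S_uud = 168.8, S_udd = 67.5, S_ddd = 27
Terminal payoffs (K − S): max(-283.9, 0) = 0, max(-30.75, 0) = 0, max(70.5, 0) = 70.5, max(111, 0) = 111
Node uu (S = 281.2): V_uu = e^(−0.01)·[0.4556·0.0000 + 0.5444·0.0000] = 0.0000
Node ud (S = 112.5): V_ud = e^(−0.01)·[0.4556·0.0000 + 0.5444·70.5000] = 37.9975
Node dd (S = 45): V_dd = e^(−0.01)·[0.4556·70.5000 + 0.5444·111.0000] = 91.6269
Node u (S = 187.5): V_u = e^(−0.01)·[0.4556·0.0000 + 0.5444·37.9975] = 20.4796
Node d (S = 75): V_d = e^(−0.01)·[0.4556·37.9975 + 0.5444·91.6269] = 66.5242
Node 0 (S = 125): V_0 = e^(−0.01)·[0.4556·20.4796 + 0.5444·66.5242] = 45.0925

$45.09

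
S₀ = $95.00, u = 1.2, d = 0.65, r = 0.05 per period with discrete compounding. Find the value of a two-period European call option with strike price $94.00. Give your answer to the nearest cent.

$20.53

Risk-neutral probability p = (1 + 0.05 − 0.65)/(1.2 − 0.65) = 0.4000/0.5500 = 0.7273
Terminal stock prices: S_uu = 136.8, S_ud = 74.1, S_dd = 40.14
Terminal payoffs (S − K): max(42.8, 0) = 42.8, max(-19.9, 0) = 0, max(-53.86, 0) = 0
Node u (S = 114): V_u = 1/1.05·[0.7273·42.8000 + 0.2727·0.0000] = 29.6450
Node d (S = 61.75): V_d = 1/1.05·[0.7273·0.0000 + 0.2727·0.0000] = 0.0000
Node 0 (S = 95): V_0 = 1/1.05·[0.7273·29.6450 + 0.2727·0.0000] = 20.5333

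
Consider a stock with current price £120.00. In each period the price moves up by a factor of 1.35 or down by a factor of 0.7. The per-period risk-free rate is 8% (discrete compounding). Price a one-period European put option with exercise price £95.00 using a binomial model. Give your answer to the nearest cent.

£4.23

Risk-neutral probability p = (1 + 0.08 − 0.7)/(1.35 − 0.7) = 0.3800/0.6500 = 0.5846
Terminal stock prices: S_u = 162, S_d = 84
Terminal payoffs (K − S): max(-67, 0) = 0, max(11, 0) = 11
Node 0 (S = 120): V_0 = 1/1.08·[0.5846·0.0000 + 0.4154·11.0000] = 4.2308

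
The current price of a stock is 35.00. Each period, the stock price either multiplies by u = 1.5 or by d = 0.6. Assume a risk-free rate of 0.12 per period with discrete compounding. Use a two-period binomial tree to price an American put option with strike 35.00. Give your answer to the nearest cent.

Risk-neutral probability p = (1 + 0.12 − 0.6)/(1.5 − 0.6) = 0.5200/0.9000 = 0.5778
Terminal stock prices: S_uu = 78.75, S_ud = 31.5, S_dd = 12.6
Terminal payoffs (K − S): max(-43.75, 0) = 0, max(3.5, 0) = 3.5, max(22.4, 0) = 22.4
Node u (S = 52.5): continuation = 1/1.12·[0.5778·0.0000 + 0.4222·3.5000] = 1.3194; exercise value = 0.0000 ≤ continuation, so V_u = 1.3194
Node d (S = 21): continuation = 1/1.12·[0.5778·3.5000 + 0.4222·22.4000] = 10.2500; exercise value = 14.0000 > continuation, so V_d = 14.0000 (exercise)
Node 0 (S = 35): continuation = 1/1.12·[0.5778·1.3194 + 0.4222·14.0000] = 5.9584; exercise value = 0.0000 ≤ continuation, so V_0 = 5.9584

5.96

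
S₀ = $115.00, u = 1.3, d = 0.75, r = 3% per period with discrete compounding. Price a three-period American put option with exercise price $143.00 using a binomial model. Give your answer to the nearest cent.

$34.32

Risk-neutral probability p = (1 + 0.03 − 0.75)/(1.3 − 0.75) = 0.2800/0.5500 = 0.5091
Terminal stock prices: S_uuu = 252.7, S_uud = 145.8, S_udd = 84.09, S_ddd = 48.52
Terminal payoffs (K − S): max(-109.7, 0) = 0, max(-2.763, 0) = 0, max(58.91, 0) = 58.91, max(94.48, 0) = 94.48
Node uu (S = 194.4): continuation = 1/1.03·[0.5091·0.0000 + 0.4909·0.0000] = 0.0000; exercise value = 0.0000 ≤ continuation, so V_uu = 0.0000
Node ud (S = 112.1): continuation = 1/1.03·[0.5091·0.0000 + 0.4909·58.9062] = 28.0754; exercise value = 30.8750 > continuation, so V_ud = 30.8750 (exercise)
Node dd (S = 64.69): continuation = 1/1.03·[0.5091·58.9062 + 0.4909·94.4844] = 74.1475; exercise value = 78.3125 > continuation, so V_dd = 78.3125 (exercise)
Node u (S = 149.5): continuation = 1/1.03·[0.5091·0.0000 + 0.4909·30.8750] = 14.7154; exercise value = 0.0000 ≤ continuation, so V_u = 14.7154
Node d (S = 86.25): continuation = 1/1.03·[0.5091·30.8750 + 0.4909·78.3125] = 52.5850; exercise value = 56.7500 > continuation, so V_d = 56.7500 (exercise)
Node 0 (S = 115): continuation = 1/1.03·[0.5091·14.7154 + 0.4909·56.7500] = 34.3209; exercise value = 28.0000 ≤ continuation, so V_0 = 34.3209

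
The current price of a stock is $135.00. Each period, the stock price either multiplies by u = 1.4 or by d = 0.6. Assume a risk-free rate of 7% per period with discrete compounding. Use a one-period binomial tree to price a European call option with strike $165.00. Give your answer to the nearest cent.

Risk-neutral probability p = (1 + 0.07 − 0.6)/(1.4 − 0.6) = 0.4700/0.8000 = 0.5875
Terminal stock prices: S_u = 189, S_d = 81
Terminal payoffs (S − K): max(24, 0) = 24, max(-84, 0) = 0
Node 0 (S = 135): V_0 = 1/1.07·[0.5875·24.0000 + 0.4125·0.0000] = 13.1776

$13.18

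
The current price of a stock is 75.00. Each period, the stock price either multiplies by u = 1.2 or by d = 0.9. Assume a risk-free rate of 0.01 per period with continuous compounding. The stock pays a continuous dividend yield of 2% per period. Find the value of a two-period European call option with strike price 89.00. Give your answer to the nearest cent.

Per-period risk-free factor R = e^0.01 = 1.0101; dividend-adjusted growth = e^(0.01−0.02) = 0.9900.
Risk-neutral probability p = (0.9900 − 0.9)/(1.2 − 0.9) = 0.0900/0.3000 = 0.3002
Terminal stock prices: S_uu = 108, S_ud = 81, S_dd = 60.75
Terminal payoffs (S − K): max(19, 0) = 19, max(-8, 0) = 0, max(-28.25, 0) = 0
Node u (S = 90): V_u = e^(−0.01)·[0.3002·19.0000 + 0.6998·0.0000] = 5.6464
Node d (S = 67.5): V_d = e^(−0.01)·[0.3002·0.0000 + 0.6998·0.0000] = 0.0000
Node 0 (S = 75): V_0 = e^(−0.01)·[0.3002·5.6464 + 0.6998·0.0000] = 1.6780

1.68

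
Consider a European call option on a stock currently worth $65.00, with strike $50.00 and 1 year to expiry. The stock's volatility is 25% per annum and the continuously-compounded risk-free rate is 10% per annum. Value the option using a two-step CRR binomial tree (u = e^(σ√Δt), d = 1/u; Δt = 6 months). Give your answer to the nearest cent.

CRR parameters: u = e^(σ√Δt) = e^(0.25·√0.5) = 1.1934, d = 1/u = 0.8380
Per-period rate: rΔt = 0.1·0.5 = 0.05, so R = e^0.05 = 1.0513
Risk-neutral probability p = (e^0.05 − 0.8380)/(1.1934 − 0.8380) = 0.2133/0.3554 = 0.6002
Terminal stock prices: S_uu = 92.57, S_ud = 65, S_dd = 45.64
Terminal payoffs (S − K): max(42.57, 0) = 42.57, max(15, 0) = 15, max(-4.358, 0) = 0
Node u (S = 77.57): V_u = e^(−0.05)·[0.6002·42.5677 + 0.3998·15.0000] = 30.0072
Node d (S = 54.47): V_d = e^(−0.05)·[0.6002·15.0000 + 0.3998·0.0000] = 8.5637
Node 0 (S = 65): V_0 = e^(−0.05)·[0.6002·30.0072 + 0.3998·8.5637] = 20.3884

$20.39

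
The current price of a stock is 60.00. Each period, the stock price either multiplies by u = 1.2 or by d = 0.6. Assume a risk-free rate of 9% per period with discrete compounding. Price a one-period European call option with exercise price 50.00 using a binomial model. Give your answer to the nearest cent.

16.48

Risk-neutral probability p = (1 + 0.09 − 0.6)/(1.2 − 0.6) = 0.4900/0.6000 = 0.8167
Terminal stock prices: S_u = 72, S_d = 36
Terminal payoffs (S − K): max(22, 0) = 22, max(-14, 0) = 0
Node 0 (S = 60): V_0 = 1/1.09·[0.8167·22.0000 + 0.1833·0.0000] = 16.4832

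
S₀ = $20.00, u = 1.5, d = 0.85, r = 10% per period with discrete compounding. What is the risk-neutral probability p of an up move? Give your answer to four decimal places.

Risk-neutral probability p = (1 + 0.1 − 0.85)/(1.5 − 0.85) = 0.2500/0.6500 = 0.3846

p = 0.3846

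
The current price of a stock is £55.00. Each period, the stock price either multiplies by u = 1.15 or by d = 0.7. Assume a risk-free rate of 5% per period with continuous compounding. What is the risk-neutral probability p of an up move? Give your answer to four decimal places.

p = 0.7806

Risk-neutral probability p = (e^0.05 − 0.7)/(1.15 − 0.7) = 0.3513/0.4500 = 0.7806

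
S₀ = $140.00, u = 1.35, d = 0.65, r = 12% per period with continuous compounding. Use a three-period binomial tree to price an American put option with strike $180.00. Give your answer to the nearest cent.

Risk-neutral probability p = (e^0.12 − 0.65)/(1.35 − 0.65) = 0.4775/0.7000 = 0.6821
Terminal stock prices: S_uuu = 344.5, S_uud = 165.8, S_udd = 79.85, S_ddd = 38.45
Terminal payoffs (K − S): max(-164.5, 0) = 0, max(14.15, 0) = 14.15, max(100.1, 0) = 100.1, max(141.6, 0) = 141.6
Node uu (S = 255.2): continuation = e^(−0.12)·[0.6821·0.0000 + 0.3179·14.1525] = 3.9898; exercise value = 0.0000 ≤ continuation, so V_uu = 3.9898
Node ud (S = 122.9): continuation = e^(−0.12)·[0.6821·14.1525 + 0.3179·100.1475] = 36.7957; exercise value = 57.1500 > continuation, so V_ud = 57.1500 (exercise)
Node dd (S = 59.15): continuation = e^(−0.12)·[0.6821·100.1475 + 0.3179·141.5525] = 100.4957; exercise value = 120.8500 > continuation, so V_dd = 120.8500 (exercise)
Node u (S = 189): continuation = e^(−0.12)·[0.6821·3.9898 + 0.3179·57.1500] = 18.5255; exercise value = 0.0000 ≤ continuation, so V_u = 18.5255
Node d (S = 91): continuation = e^(−0.12)·[0.6821·57.1500 + 0.3179·120.8500] = 68.6457; exercise value = 89.0000 > continuation, so V_d = 89.0000 (exercise)
Node 0 (S = 140): continuation = e^(−0.12)·[0.6821·18.5255 + 0.3179·89.0000] = 36.2987; exercise value = 40.0000 > continuation, so V_0 = 40.0000 (exercise)

$40.00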